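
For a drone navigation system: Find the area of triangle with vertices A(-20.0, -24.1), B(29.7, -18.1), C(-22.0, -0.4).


Area = |x_A(y_B-y_C) + x_B(y_C-y_A) + x_C(y_A-y_B)|/2
= |354 + 703.89 + 132|/2
= 1189.89/2 = 594.945

594.945


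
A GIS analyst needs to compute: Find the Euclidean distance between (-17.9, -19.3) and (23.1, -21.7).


dx=41, dy=-2.4
d^2 = 41^2 + (-2.4)^2 = 1686.76
d = sqrt(1686.76) = 41.0702

41.0702


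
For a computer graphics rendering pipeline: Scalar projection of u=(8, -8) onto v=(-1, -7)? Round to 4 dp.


u.v = 48, |v| = sqrt(50) = 7.0711
Scalar projection = u.v / |v| = 48 / sqrt(50) = 6.7882

6.7882


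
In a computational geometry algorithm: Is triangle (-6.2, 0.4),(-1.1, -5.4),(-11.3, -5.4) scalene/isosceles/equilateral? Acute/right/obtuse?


Side lengths squared: AB^2=59.65, BC^2=104.04, CA^2=59.65
Sorted: [59.65, 59.65, 104.04]
By sides: Isosceles, By angles: Acute

Isosceles, Acute


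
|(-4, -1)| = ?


|u| = sqrt((-4)^2 + (-1)^2) = sqrt(17) = 4.1231

4.1231


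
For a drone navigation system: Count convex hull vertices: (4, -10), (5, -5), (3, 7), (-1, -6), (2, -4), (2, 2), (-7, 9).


Convex hull vertices (CCW): (-7, 9), (-1, -6), (4, -10), (5, -5), (3, 7)
Count = 5

5


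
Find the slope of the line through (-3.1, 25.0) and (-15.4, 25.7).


slope = (y2-y1)/(x2-x1) = (25.7-25)/((-15.4)-(-3.1)) = 0.7/(-12.3) = -0.0569

-0.0569


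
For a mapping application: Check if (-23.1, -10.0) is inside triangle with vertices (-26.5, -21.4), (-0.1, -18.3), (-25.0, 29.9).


Cross products: AB x AP = 290.42, BC x BP = 901.93, CA x CP = 157.32
All same sign? yes

Yes, inside


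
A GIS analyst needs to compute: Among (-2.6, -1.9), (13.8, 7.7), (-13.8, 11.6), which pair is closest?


d(P0,P1) = 19.0032, d(P0,P2) = 17.5411, d(P1,P2) = 27.8742
Closest: P0 and P2

Closest pair: (-2.6, -1.9) and (-13.8, 11.6), distance = 17.5411


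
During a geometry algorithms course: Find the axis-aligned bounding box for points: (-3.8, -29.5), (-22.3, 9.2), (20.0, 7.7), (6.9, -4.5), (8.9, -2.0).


x range: [-22.3, 20]
y range: [-29.5, 9.2]
Bounding box: (-22.3,-29.5) to (20,9.2)

(-22.3,-29.5) to (20,9.2)


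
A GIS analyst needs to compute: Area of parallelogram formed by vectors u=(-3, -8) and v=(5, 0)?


|u x v| = |(-3)*0 - (-8)*5|
= |0 - (-40)| = 40

40


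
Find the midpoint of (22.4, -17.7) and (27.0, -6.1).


M = ((22.4+27)/2, ((-17.7)+(-6.1))/2)
= (24.7, -11.9)

(24.7, -11.9)


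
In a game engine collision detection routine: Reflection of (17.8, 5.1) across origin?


Reflection over origin: (x,y) -> (-x,-y)
(17.8, 5.1) -> (-17.8, -5.1)

(-17.8, -5.1)


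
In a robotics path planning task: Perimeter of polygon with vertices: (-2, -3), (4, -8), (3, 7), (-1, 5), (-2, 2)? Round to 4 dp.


Sides: (-2, -3)->(4, -8): sqrt(61) = 7.81025, (4, -8)->(3, 7): sqrt(226) = 15.033296, (3, 7)->(-1, 5): sqrt(20) = 4.472136, (-1, 5)->(-2, 2): sqrt(10) = 3.162278, (-2, 2)->(-2, -3): sqrt(25) = 5
Sum = 35.47796
Perimeter = 35.478

35.478


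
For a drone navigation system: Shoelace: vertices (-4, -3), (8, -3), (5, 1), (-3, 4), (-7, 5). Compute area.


Shoelace sum: ((-4)*(-3) - 8*(-3)) + (8*1 - 5*(-3)) + (5*4 - (-3)*1) + ((-3)*5 - (-7)*4) + ((-7)*(-3) - (-4)*5)
= 136
Area = |136|/2 = 68

68


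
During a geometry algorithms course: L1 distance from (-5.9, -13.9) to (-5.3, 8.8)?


|(-5.9)-(-5.3)| + |(-13.9)-8.8| = 0.6 + 22.7 = 23.3

23.3


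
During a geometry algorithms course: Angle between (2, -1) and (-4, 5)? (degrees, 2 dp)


u.v = -13, |u| = sqrt(5) = 2.2361, |v| = sqrt(41) = 6.4031
cos(theta) = u.v/(|u||v|) = -13/sqrt(205) = -0.907959
theta = acos(-0.907959) = 155.22 degrees

155.22 degrees


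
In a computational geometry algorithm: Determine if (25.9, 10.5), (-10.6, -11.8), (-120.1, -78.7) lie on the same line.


Cross product: ((-10.6)-25.9)*((-78.7)-10.5) - ((-11.8)-10.5)*((-120.1)-25.9)
= 0

Yes, collinear


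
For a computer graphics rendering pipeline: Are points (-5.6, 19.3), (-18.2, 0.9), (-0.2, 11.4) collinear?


Cross product: ((-18.2)-(-5.6))*(11.4-19.3) - (0.9-19.3)*((-0.2)-(-5.6))
= 198.9

No, not collinear


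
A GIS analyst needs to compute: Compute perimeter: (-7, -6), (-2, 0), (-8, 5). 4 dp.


Sides: (-7, -6)->(-2, 0): sqrt(61) = 7.81025, (-2, 0)->(-8, 5): sqrt(61) = 7.81025, (-8, 5)->(-7, -6): sqrt(122) = 11.045361
Sum = 26.665861
Perimeter = 26.6659

26.6659


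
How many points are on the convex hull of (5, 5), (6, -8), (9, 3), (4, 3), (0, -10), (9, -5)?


Convex hull vertices (CCW): (0, -10), (6, -8), (9, -5), (9, 3), (5, 5), (4, 3)
Count = 6

6


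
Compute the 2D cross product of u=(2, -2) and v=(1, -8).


u x v = u_x*v_y - u_y*v_x = 2*(-8) - (-2)*1
= (-16) - (-2) = -14

-14


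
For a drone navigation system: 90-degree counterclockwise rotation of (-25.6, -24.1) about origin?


90° CCW: (x,y) -> (-y, x)
(-25.6,-24.1) -> (24.1, -25.6)

(24.1, -25.6)


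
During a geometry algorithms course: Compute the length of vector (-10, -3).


|u| = sqrt((-10)^2 + (-3)^2) = sqrt(109) = 10.4403

10.4403


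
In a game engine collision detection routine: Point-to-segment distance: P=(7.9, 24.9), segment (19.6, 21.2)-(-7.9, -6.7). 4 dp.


Project P onto AB: t = 0.1424 (clamped to [0,1])
Closest point on segment: (15.6843, 17.2273)
Distance: 10.93

10.93


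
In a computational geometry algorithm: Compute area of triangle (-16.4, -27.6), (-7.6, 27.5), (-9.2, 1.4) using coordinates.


Area = |x_A(y_B-y_C) + x_B(y_C-y_A) + x_C(y_A-y_B)|/2
= |(-428.04) + (-220.4) + 506.92|/2
= 141.52/2 = 70.76

70.76


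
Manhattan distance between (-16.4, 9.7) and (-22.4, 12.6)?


|(-16.4)-(-22.4)| + |9.7-12.6| = 6 + 2.9 = 8.9

8.9


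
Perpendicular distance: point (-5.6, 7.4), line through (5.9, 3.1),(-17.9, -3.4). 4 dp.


|cross product| = 177.09
|line direction| = sqrt(608.69) = 24.6716
Distance = 177.09/sqrt(608.69) = 7.1779

7.1779


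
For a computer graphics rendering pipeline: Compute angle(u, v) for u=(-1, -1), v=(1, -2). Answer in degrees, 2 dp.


u.v = 1, |u| = sqrt(2) = 1.4142, |v| = sqrt(5) = 2.2361
cos(theta) = u.v/(|u||v|) = 1/sqrt(10) = 0.316228
theta = acos(0.316228) = 71.57 degrees

71.57 degrees


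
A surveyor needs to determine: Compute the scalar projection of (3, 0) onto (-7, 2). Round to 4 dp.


u.v = -21, |v| = sqrt(53) = 7.2801
Scalar projection = u.v / |v| = -21 / sqrt(53) = -2.8846

-2.8846


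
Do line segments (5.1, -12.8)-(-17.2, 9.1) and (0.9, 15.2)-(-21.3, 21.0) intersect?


Cross products: d1=597.24, d2=240.4, d3=-532.42, d4=-175.58
d1*d2 < 0 and d3*d4 < 0? no

No, they don't intersect


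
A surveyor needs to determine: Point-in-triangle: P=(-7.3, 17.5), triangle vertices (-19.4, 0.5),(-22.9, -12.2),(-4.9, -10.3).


Cross products: AB x AP = 94.17, BC x BP = 504.96, CA x CP = -377.18
All same sign? no

No, outside


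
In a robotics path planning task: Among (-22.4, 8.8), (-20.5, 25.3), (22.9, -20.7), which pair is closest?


d(P0,P1) = 16.609, d(P0,P2) = 54.0587, d(P1,P2) = 63.2421
Closest: P0 and P1

Closest pair: (-22.4, 8.8) and (-20.5, 25.3), distance = 16.609


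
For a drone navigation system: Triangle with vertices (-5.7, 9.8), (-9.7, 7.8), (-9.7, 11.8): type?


Side lengths squared: AB^2=20, BC^2=16, CA^2=20
Sorted: [16, 20, 20]
By sides: Isosceles, By angles: Acute

Isosceles, Acute


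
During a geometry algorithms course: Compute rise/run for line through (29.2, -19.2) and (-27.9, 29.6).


slope = (y2-y1)/(x2-x1) = (29.6-(-19.2))/((-27.9)-29.2) = 48.8/(-57.1) = -0.8546

-0.8546


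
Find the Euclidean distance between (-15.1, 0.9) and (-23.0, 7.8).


dx=-7.9, dy=6.9
d^2 = (-7.9)^2 + 6.9^2 = 110.02
d = sqrt(110.02) = 10.489

10.489


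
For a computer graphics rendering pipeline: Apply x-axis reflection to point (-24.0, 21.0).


Reflection over x-axis: (x,y) -> (x,-y)
(-24, 21) -> (-24, -21)

(-24, -21)


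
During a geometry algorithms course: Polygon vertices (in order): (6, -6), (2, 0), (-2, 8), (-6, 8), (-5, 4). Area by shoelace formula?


Shoelace sum: (6*0 - 2*(-6)) + (2*8 - (-2)*0) + ((-2)*8 - (-6)*8) + ((-6)*4 - (-5)*8) + ((-5)*(-6) - 6*4)
= 82
Area = |82|/2 = 41

41


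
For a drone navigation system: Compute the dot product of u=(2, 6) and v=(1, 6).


u . v = u_x*v_x + u_y*v_y = 2*1 + 6*6
= 2 + 36 = 38

38


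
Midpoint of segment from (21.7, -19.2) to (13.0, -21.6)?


M = ((21.7+13)/2, ((-19.2)+(-21.6))/2)
= (17.35, -20.4)

(17.35, -20.4)


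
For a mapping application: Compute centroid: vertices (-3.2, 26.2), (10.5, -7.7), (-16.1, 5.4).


Centroid = ((x_A+x_B+x_C)/3, (y_A+y_B+y_C)/3)
= (((-3.2)+10.5+(-16.1))/3, (26.2+(-7.7)+5.4)/3)
= (-2.9333, 7.9667)

(-2.9333, 7.9667)


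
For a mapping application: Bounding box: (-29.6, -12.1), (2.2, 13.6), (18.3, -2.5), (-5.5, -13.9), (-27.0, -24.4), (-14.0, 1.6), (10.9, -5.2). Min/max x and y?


x range: [-29.6, 18.3]
y range: [-24.4, 13.6]
Bounding box: (-29.6,-24.4) to (18.3,13.6)

(-29.6,-24.4) to (18.3,13.6)


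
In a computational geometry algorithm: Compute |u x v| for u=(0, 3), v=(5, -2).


|u x v| = |0*(-2) - 3*5|
= |0 - 15| = 15

15


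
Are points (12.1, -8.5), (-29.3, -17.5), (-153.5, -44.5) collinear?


Cross product: ((-29.3)-12.1)*((-44.5)-(-8.5)) - ((-17.5)-(-8.5))*((-153.5)-12.1)
= 0

Yes, collinear


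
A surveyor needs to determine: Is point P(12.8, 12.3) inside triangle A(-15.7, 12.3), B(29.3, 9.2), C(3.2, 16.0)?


Cross products: AB x AP = 88.35, BC x BP = 31.29, CA x CP = 105.45
All same sign? yes

Yes, inside


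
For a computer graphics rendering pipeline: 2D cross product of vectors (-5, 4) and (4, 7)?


u x v = u_x*v_y - u_y*v_x = (-5)*7 - 4*4
= (-35) - 16 = -51

-51


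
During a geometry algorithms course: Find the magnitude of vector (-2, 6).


|u| = sqrt((-2)^2 + 6^2) = sqrt(40) = 6.3246

6.3246


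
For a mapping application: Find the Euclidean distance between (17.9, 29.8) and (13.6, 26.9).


dx=-4.3, dy=-2.9
d^2 = (-4.3)^2 + (-2.9)^2 = 26.9
d = sqrt(26.9) = 5.1865

5.1865


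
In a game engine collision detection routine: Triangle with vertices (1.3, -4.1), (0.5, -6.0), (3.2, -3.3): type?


Side lengths squared: AB^2=4.25, BC^2=14.58, CA^2=4.25
Sorted: [4.25, 4.25, 14.58]
By sides: Isosceles, By angles: Obtuse

Isosceles, Obtuse


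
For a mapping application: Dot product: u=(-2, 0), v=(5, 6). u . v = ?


u . v = u_x*v_x + u_y*v_y = (-2)*5 + 0*6
= (-10) + 0 = -10

-10


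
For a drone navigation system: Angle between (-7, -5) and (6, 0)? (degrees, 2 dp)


u.v = -42, |u| = sqrt(74) = 8.6023, |v| = sqrt(36) = 6
cos(theta) = u.v/(|u||v|) = -42/sqrt(2664) = -0.813733
theta = acos(-0.813733) = 144.46 degrees

144.46 degrees


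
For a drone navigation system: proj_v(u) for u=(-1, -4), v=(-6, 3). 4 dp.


u.v = -6, |v| = sqrt(45) = 6.7082
Scalar projection = u.v / |v| = -6 / sqrt(45) = -0.8944

-0.8944


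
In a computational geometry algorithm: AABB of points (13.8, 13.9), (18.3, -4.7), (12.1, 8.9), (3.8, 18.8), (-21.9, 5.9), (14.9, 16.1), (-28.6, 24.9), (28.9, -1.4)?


x range: [-28.6, 28.9]
y range: [-4.7, 24.9]
Bounding box: (-28.6,-4.7) to (28.9,24.9)

(-28.6,-4.7) to (28.9,24.9)


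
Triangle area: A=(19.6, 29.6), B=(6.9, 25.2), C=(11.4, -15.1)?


Area = |x_A(y_B-y_C) + x_B(y_C-y_A) + x_C(y_A-y_B)|/2
= |789.88 + (-308.43) + 50.16|/2
= 531.61/2 = 265.805

265.805


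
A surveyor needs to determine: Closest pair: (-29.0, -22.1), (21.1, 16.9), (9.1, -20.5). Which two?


d(P0,P1) = 63.4902, d(P0,P2) = 38.1336, d(P1,P2) = 39.278
Closest: P0 and P2

Closest pair: (-29.0, -22.1) and (9.1, -20.5), distance = 38.1336


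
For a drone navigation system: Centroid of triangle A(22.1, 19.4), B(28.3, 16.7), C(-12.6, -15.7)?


Centroid = ((x_A+x_B+x_C)/3, (y_A+y_B+y_C)/3)
= ((22.1+28.3+(-12.6))/3, (19.4+16.7+(-15.7))/3)
= (12.6, 6.8)

(12.6, 6.8)


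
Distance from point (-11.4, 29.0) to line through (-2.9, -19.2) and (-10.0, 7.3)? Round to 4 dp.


|cross product| = 116.97
|line direction| = sqrt(752.66) = 27.4346
Distance = 116.97/sqrt(752.66) = 4.2636

4.2636


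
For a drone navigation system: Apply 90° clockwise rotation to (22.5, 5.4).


90° CW: (x,y) -> (y, -x)
(22.5,5.4) -> (5.4, -22.5)

(5.4, -22.5)


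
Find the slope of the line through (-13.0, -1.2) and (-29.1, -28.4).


slope = (y2-y1)/(x2-x1) = ((-28.4)-(-1.2))/((-29.1)-(-13)) = (-27.2)/(-16.1) = 1.6894

1.6894


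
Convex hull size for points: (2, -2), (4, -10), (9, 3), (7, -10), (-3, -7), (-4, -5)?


Convex hull vertices (CCW): (-4, -5), (-3, -7), (4, -10), (7, -10), (9, 3)
Count = 5

5


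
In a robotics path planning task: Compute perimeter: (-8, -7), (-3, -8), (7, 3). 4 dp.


Sides: (-8, -7)->(-3, -8): sqrt(26) = 5.09902, (-3, -8)->(7, 3): sqrt(221) = 14.866069, (7, 3)->(-8, -7): sqrt(325) = 18.027756
Sum = 37.992845
Perimeter = 37.9928

37.9928


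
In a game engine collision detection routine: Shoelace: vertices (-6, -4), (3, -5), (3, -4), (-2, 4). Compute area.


Shoelace sum: ((-6)*(-5) - 3*(-4)) + (3*(-4) - 3*(-5)) + (3*4 - (-2)*(-4)) + ((-2)*(-4) - (-6)*4)
= 81
Area = |81|/2 = 40.5

40.5


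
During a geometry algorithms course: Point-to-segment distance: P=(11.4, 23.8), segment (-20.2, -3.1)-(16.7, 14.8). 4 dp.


Project P onto AB: t = 0.9795 (clamped to [0,1])
Closest point on segment: (15.9438, 14.4332)
Distance: 10.4107

10.4107


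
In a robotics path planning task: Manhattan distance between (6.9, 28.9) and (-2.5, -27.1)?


|6.9-(-2.5)| + |28.9-(-27.1)| = 9.4 + 56 = 65.4

65.4


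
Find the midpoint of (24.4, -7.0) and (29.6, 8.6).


M = ((24.4+29.6)/2, ((-7)+8.6)/2)
= (27, 0.8)

(27, 0.8)


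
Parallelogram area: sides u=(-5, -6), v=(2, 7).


|u x v| = |(-5)*7 - (-6)*2|
= |(-35) - (-12)| = 23

23


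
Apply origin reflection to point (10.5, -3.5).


Reflection over origin: (x,y) -> (-x,-y)
(10.5, -3.5) -> (-10.5, 3.5)

(-10.5, 3.5)


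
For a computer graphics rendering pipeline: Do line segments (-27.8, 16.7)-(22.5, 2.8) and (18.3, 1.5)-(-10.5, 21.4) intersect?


Cross products: d1=479.63, d2=-121.02, d3=-123.77, d4=476.88
d1*d2 < 0 and d3*d4 < 0? yes

Yes, they intersect


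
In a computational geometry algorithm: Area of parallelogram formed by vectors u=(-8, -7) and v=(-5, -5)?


|u x v| = |(-8)*(-5) - (-7)*(-5)|
= |40 - 35| = 5

5


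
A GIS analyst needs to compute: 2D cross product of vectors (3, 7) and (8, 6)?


u x v = u_x*v_y - u_y*v_x = 3*6 - 7*8
= 18 - 56 = -38

-38


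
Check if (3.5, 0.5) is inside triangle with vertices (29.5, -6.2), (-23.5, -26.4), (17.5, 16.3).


Cross products: AB x AP = -880.3, BC x BP = -50, CA x CP = -504.6
All same sign? yes

Yes, inside


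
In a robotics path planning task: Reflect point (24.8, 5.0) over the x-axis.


Reflection over x-axis: (x,y) -> (x,-y)
(24.8, 5) -> (24.8, -5)

(24.8, -5)


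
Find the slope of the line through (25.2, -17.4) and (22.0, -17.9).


slope = (y2-y1)/(x2-x1) = ((-17.9)-(-17.4))/(22-25.2) = (-0.5)/(-3.2) = 0.1562

0.1562


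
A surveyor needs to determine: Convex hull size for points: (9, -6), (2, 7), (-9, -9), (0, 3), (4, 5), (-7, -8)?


Convex hull vertices (CCW): (-9, -9), (9, -6), (4, 5), (2, 7)
Count = 4

4


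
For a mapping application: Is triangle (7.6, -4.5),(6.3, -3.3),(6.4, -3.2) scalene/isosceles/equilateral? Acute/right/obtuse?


Side lengths squared: AB^2=3.13, BC^2=0.02, CA^2=3.13
Sorted: [0.02, 3.13, 3.13]
By sides: Isosceles, By angles: Acute

Isosceles, Acute


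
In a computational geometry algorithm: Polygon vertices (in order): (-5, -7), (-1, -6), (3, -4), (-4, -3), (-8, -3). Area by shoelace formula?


Shoelace sum: ((-5)*(-6) - (-1)*(-7)) + ((-1)*(-4) - 3*(-6)) + (3*(-3) - (-4)*(-4)) + ((-4)*(-3) - (-8)*(-3)) + ((-8)*(-7) - (-5)*(-3))
= 49
Area = |49|/2 = 24.5

24.5


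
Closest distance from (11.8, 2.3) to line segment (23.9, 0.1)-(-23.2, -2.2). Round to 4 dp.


Project P onto AB: t = 0.254 (clamped to [0,1])
Closest point on segment: (11.936, -0.4842)
Distance: 2.7875

2.7875


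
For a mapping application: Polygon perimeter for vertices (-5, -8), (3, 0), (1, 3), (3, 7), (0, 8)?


Sides: (-5, -8)->(3, 0): sqrt(128) = 11.313708, (3, 0)->(1, 3): sqrt(13) = 3.605551, (1, 3)->(3, 7): sqrt(20) = 4.472136, (3, 7)->(0, 8): sqrt(10) = 3.162278, (0, 8)->(-5, -8): sqrt(281) = 16.763055
Sum = 39.316728
Perimeter = 39.3167

39.3167


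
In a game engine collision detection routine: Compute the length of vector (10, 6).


|u| = sqrt(10^2 + 6^2) = sqrt(136) = 11.6619

11.6619


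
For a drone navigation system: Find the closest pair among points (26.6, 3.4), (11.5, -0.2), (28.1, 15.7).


d(P0,P1) = 15.5232, d(P0,P2) = 12.3911, d(P1,P2) = 22.9863
Closest: P0 and P2

Closest pair: (26.6, 3.4) and (28.1, 15.7), distance = 12.3911


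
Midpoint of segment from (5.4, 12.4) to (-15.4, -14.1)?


M = ((5.4+(-15.4))/2, (12.4+(-14.1))/2)
= (-5, -0.85)

(-5, -0.85)


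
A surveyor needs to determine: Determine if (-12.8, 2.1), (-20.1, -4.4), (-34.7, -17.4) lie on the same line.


Cross product: ((-20.1)-(-12.8))*((-17.4)-2.1) - ((-4.4)-2.1)*((-34.7)-(-12.8))
= 0

Yes, collinear


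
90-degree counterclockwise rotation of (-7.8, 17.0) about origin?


90° CCW: (x,y) -> (-y, x)
(-7.8,17) -> (-17, -7.8)

(-17, -7.8)


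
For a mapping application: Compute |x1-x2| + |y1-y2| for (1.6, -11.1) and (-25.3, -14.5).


|1.6-(-25.3)| + |(-11.1)-(-14.5)| = 26.9 + 3.4 = 30.3

30.3


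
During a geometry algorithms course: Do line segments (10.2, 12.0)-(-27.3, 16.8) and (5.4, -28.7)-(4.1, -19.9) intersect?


Cross products: d1=-95.15, d2=228.61, d3=1549.29, d4=1225.53
d1*d2 < 0 and d3*d4 < 0? no

No, they don't intersect


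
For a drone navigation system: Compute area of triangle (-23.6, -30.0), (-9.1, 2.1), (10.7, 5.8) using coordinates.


Area = |x_A(y_B-y_C) + x_B(y_C-y_A) + x_C(y_A-y_B)|/2
= |87.32 + (-325.78) + (-343.47)|/2
= 581.93/2 = 290.965

290.965


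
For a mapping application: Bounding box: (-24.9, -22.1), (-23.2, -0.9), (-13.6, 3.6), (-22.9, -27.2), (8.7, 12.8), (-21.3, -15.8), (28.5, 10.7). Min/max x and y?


x range: [-24.9, 28.5]
y range: [-27.2, 12.8]
Bounding box: (-24.9,-27.2) to (28.5,12.8)

(-24.9,-27.2) to (28.5,12.8)


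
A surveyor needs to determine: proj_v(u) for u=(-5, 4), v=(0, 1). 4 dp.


u.v = 4, |v| = sqrt(1) = 1
Scalar projection = u.v / |v| = 4 / sqrt(1) = 4

4


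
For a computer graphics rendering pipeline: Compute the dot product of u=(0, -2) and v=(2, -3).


u . v = u_x*v_x + u_y*v_y = 0*2 + (-2)*(-3)
= 0 + 6 = 6

6


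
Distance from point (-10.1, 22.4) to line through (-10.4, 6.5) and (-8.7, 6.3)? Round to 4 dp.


|cross product| = 27.09
|line direction| = sqrt(2.93) = 1.7117
Distance = 27.09/sqrt(2.93) = 15.8261

15.8261


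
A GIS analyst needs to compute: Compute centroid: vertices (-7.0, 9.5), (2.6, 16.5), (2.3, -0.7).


Centroid = ((x_A+x_B+x_C)/3, (y_A+y_B+y_C)/3)
= (((-7)+2.6+2.3)/3, (9.5+16.5+(-0.7))/3)
= (-0.7, 8.4333)

(-0.7, 8.4333)


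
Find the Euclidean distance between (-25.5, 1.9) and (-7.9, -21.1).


dx=17.6, dy=-23
d^2 = 17.6^2 + (-23)^2 = 838.76
d = sqrt(838.76) = 28.9614

28.9614


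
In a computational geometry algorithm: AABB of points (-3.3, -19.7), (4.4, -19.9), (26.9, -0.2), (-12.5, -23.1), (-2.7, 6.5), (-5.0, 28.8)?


x range: [-12.5, 26.9]
y range: [-23.1, 28.8]
Bounding box: (-12.5,-23.1) to (26.9,28.8)

(-12.5,-23.1) to (26.9,28.8)


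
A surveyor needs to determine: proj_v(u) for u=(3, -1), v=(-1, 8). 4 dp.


u.v = -11, |v| = sqrt(65) = 8.0623
Scalar projection = u.v / |v| = -11 / sqrt(65) = -1.3644

-1.3644


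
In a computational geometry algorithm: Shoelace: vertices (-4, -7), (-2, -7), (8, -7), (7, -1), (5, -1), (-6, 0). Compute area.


Shoelace sum: ((-4)*(-7) - (-2)*(-7)) + ((-2)*(-7) - 8*(-7)) + (8*(-1) - 7*(-7)) + (7*(-1) - 5*(-1)) + (5*0 - (-6)*(-1)) + ((-6)*(-7) - (-4)*0)
= 159
Area = |159|/2 = 79.5

79.5


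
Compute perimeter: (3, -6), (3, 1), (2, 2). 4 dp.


Sides: (3, -6)->(3, 1): sqrt(49) = 7, (3, 1)->(2, 2): sqrt(2) = 1.414214, (2, 2)->(3, -6): sqrt(65) = 8.062258
Sum = 16.476472
Perimeter = 16.4765

16.4765


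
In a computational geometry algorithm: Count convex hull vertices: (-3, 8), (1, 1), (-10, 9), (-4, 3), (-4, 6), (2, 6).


Convex hull vertices (CCW): (-10, 9), (-4, 3), (1, 1), (2, 6), (-3, 8)
Count = 5

5


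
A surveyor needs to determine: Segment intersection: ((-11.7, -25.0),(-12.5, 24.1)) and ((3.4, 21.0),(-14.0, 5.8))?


Cross products: d1=570.88, d2=-295.62, d3=-778.21, d4=88.29
d1*d2 < 0 and d3*d4 < 0? yes

Yes, they intersect


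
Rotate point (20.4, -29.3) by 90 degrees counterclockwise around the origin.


90° CCW: (x,y) -> (-y, x)
(20.4,-29.3) -> (29.3, 20.4)

(29.3, 20.4)


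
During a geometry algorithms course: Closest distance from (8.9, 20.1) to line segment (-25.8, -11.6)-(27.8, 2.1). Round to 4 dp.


Project P onto AB: t = 0.7496 (clamped to [0,1])
Closest point on segment: (14.3776, -1.3307)
Distance: 22.1197

22.1197


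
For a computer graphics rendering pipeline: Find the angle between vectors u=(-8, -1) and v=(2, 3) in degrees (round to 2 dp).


u.v = -19, |u| = sqrt(65) = 8.0623, |v| = sqrt(13) = 3.6056
cos(theta) = u.v/(|u||v|) = -19/sqrt(845) = -0.65362
theta = acos(-0.65362) = 130.82 degrees

130.82 degrees


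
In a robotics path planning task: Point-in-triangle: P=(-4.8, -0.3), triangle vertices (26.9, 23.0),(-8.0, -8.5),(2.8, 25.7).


Cross products: AB x AP = -185.38, BC x BP = -20.88, CA x CP = -647.12
All same sign? yes

Yes, inside


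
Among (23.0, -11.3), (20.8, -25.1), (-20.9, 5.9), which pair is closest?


d(P0,P1) = 13.9743, d(P0,P2) = 47.1492, d(P1,P2) = 51.9605
Closest: P0 and P1

Closest pair: (23.0, -11.3) and (20.8, -25.1), distance = 13.9743


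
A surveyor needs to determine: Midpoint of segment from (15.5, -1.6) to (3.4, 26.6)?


M = ((15.5+3.4)/2, ((-1.6)+26.6)/2)
= (9.45, 12.5)

(9.45, 12.5)


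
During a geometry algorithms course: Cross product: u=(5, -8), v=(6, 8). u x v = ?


u x v = u_x*v_y - u_y*v_x = 5*8 - (-8)*6
= 40 - (-48) = 88

88


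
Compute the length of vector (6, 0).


|u| = sqrt(6^2 + 0^2) = sqrt(36) = 6

6


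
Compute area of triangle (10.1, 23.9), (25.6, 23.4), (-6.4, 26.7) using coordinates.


Area = |x_A(y_B-y_C) + x_B(y_C-y_A) + x_C(y_A-y_B)|/2
= |(-33.33) + 71.68 + (-3.2)|/2
= 35.15/2 = 17.575

17.575


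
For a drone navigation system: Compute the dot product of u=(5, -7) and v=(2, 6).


u . v = u_x*v_x + u_y*v_y = 5*2 + (-7)*6
= 10 + (-42) = -32

-32


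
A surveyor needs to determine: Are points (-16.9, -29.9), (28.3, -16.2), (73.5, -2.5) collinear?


Cross product: (28.3-(-16.9))*((-2.5)-(-29.9)) - ((-16.2)-(-29.9))*(73.5-(-16.9))
= 0

Yes, collinear


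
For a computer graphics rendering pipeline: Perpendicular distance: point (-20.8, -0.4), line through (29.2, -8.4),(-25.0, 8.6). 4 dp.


|cross product| = 416.4
|line direction| = sqrt(3226.64) = 56.8035
Distance = 416.4/sqrt(3226.64) = 7.3305

7.3305


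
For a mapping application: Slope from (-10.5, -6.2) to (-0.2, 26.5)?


slope = (y2-y1)/(x2-x1) = (26.5-(-6.2))/((-0.2)-(-10.5)) = 32.7/10.3 = 3.1748

3.1748


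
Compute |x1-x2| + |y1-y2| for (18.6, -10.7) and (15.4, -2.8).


|18.6-15.4| + |(-10.7)-(-2.8)| = 3.2 + 7.9 = 11.1

11.1


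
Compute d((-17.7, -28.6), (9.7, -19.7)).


dx=27.4, dy=8.9
d^2 = 27.4^2 + 8.9^2 = 829.97
d = sqrt(829.97) = 28.8092

28.8092


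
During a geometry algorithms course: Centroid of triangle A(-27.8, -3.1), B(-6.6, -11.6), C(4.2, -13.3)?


Centroid = ((x_A+x_B+x_C)/3, (y_A+y_B+y_C)/3)
= (((-27.8)+(-6.6)+4.2)/3, ((-3.1)+(-11.6)+(-13.3))/3)
= (-10.0667, -9.3333)

(-10.0667, -9.3333)


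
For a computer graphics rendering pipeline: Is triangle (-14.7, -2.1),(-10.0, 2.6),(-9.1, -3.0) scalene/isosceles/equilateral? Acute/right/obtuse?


Side lengths squared: AB^2=44.18, BC^2=32.17, CA^2=32.17
Sorted: [32.17, 32.17, 44.18]
By sides: Isosceles, By angles: Acute

Isosceles, Acute


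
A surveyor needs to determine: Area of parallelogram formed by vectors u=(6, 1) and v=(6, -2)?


|u x v| = |6*(-2) - 1*6|
= |(-12) - 6| = 18

18


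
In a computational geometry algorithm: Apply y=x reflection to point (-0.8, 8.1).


Reflection over y=x: (x,y) -> (y,x)
(-0.8, 8.1) -> (8.1, -0.8)

(8.1, -0.8)


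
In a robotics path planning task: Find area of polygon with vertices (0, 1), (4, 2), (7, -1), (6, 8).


Shoelace sum: (0*2 - 4*1) + (4*(-1) - 7*2) + (7*8 - 6*(-1)) + (6*1 - 0*8)
= 46
Area = |46|/2 = 23

23


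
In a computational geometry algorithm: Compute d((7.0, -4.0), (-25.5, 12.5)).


dx=-32.5, dy=16.5
d^2 = (-32.5)^2 + 16.5^2 = 1328.5
d = sqrt(1328.5) = 36.4486

36.4486


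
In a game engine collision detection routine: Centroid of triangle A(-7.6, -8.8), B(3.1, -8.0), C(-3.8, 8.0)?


Centroid = ((x_A+x_B+x_C)/3, (y_A+y_B+y_C)/3)
= (((-7.6)+3.1+(-3.8))/3, ((-8.8)+(-8)+8)/3)
= (-2.7667, -2.9333)

(-2.7667, -2.9333)


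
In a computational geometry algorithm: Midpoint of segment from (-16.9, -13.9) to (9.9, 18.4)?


M = (((-16.9)+9.9)/2, ((-13.9)+18.4)/2)
= (-3.5, 2.25)

(-3.5, 2.25)


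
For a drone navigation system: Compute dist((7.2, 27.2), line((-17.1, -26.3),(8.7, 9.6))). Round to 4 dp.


|cross product| = 507.93
|line direction| = sqrt(1954.45) = 44.2092
Distance = 507.93/sqrt(1954.45) = 11.4892

11.4892


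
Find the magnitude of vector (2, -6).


|u| = sqrt(2^2 + (-6)^2) = sqrt(40) = 6.3246

6.3246


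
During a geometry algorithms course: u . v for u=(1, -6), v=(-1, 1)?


u . v = u_x*v_x + u_y*v_y = 1*(-1) + (-6)*1
= (-1) + (-6) = -7

-7


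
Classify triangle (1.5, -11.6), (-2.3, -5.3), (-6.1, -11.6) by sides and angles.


Side lengths squared: AB^2=54.13, BC^2=54.13, CA^2=57.76
Sorted: [54.13, 54.13, 57.76]
By sides: Isosceles, By angles: Acute

Isosceles, Acute


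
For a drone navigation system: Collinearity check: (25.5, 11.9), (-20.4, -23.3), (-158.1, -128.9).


Cross product: ((-20.4)-25.5)*((-128.9)-11.9) - ((-23.3)-11.9)*((-158.1)-25.5)
= 0

Yes, collinear


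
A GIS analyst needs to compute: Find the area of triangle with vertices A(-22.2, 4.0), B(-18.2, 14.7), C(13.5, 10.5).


Area = |x_A(y_B-y_C) + x_B(y_C-y_A) + x_C(y_A-y_B)|/2
= |(-93.24) + (-118.3) + (-144.45)|/2
= 355.99/2 = 177.995

177.995


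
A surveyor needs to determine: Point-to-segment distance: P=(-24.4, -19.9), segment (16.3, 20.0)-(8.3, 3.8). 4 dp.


Project P onto AB: t = 1 (clamped to [0,1])
Closest point on segment: (8.3, 3.8)
Distance: 40.3854

40.3854


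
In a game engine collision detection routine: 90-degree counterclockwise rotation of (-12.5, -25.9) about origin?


90° CCW: (x,y) -> (-y, x)
(-12.5,-25.9) -> (25.9, -12.5)

(25.9, -12.5)


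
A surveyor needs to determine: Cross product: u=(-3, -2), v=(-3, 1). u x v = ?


u x v = u_x*v_y - u_y*v_x = (-3)*1 - (-2)*(-3)
= (-3) - 6 = -9

-9


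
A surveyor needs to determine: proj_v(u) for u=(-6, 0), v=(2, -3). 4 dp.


u.v = -12, |v| = sqrt(13) = 3.6056
Scalar projection = u.v / |v| = -12 / sqrt(13) = -3.3282

-3.3282


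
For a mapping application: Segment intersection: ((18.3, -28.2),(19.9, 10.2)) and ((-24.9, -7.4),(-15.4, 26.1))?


Cross products: d1=-1644.8, d2=-1333.6, d3=1692.16, d4=1380.96
d1*d2 < 0 and d3*d4 < 0? no

No, they don't intersect


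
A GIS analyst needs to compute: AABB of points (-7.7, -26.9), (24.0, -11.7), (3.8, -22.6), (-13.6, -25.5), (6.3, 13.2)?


x range: [-13.6, 24]
y range: [-26.9, 13.2]
Bounding box: (-13.6,-26.9) to (24,13.2)

(-13.6,-26.9) to (24,13.2)


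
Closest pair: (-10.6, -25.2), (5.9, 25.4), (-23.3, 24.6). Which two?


d(P0,P1) = 53.2223, d(P0,P2) = 51.3939, d(P1,P2) = 29.211
Closest: P1 and P2

Closest pair: (5.9, 25.4) and (-23.3, 24.6), distance = 29.211


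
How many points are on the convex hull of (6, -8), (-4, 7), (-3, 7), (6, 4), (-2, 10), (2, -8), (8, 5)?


Convex hull vertices (CCW): (-4, 7), (2, -8), (6, -8), (8, 5), (-2, 10)
Count = 5

5


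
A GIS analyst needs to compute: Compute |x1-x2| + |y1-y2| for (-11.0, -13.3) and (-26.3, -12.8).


|(-11)-(-26.3)| + |(-13.3)-(-12.8)| = 15.3 + 0.5 = 15.8

15.8


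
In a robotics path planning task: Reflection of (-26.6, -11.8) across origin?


Reflection over origin: (x,y) -> (-x,-y)
(-26.6, -11.8) -> (26.6, 11.8)

(26.6, 11.8)


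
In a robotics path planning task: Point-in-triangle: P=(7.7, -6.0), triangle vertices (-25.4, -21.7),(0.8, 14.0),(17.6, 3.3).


Cross products: AB x AP = -770.33, BC x BP = -262.17, CA x CP = 152.4
All same sign? no

No, outside


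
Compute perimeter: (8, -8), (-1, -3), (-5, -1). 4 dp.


Sides: (8, -8)->(-1, -3): sqrt(106) = 10.29563, (-1, -3)->(-5, -1): sqrt(20) = 4.472136, (-5, -1)->(8, -8): sqrt(218) = 14.764823
Sum = 29.532589
Perimeter = 29.5326

29.5326


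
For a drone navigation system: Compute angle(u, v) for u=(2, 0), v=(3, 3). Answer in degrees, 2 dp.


u.v = 6, |u| = sqrt(4) = 2, |v| = sqrt(18) = 4.2426
cos(theta) = u.v/(|u||v|) = 6/sqrt(72) = 0.707107
theta = acos(0.707107) = 45 degrees

45 degrees


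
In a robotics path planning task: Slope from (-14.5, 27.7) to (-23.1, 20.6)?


slope = (y2-y1)/(x2-x1) = (20.6-27.7)/((-23.1)-(-14.5)) = (-7.1)/(-8.6) = 0.8256

0.8256


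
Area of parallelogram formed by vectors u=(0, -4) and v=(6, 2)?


|u x v| = |0*2 - (-4)*6|
= |0 - (-24)| = 24

24


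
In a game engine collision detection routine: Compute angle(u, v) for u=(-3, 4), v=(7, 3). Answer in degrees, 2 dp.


u.v = -9, |u| = sqrt(25) = 5, |v| = sqrt(58) = 7.6158
cos(theta) = u.v/(|u||v|) = -9/sqrt(1450) = -0.236352
theta = acos(-0.236352) = 103.67 degrees

103.67 degrees


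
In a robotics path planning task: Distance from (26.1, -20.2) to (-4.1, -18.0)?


dx=-30.2, dy=2.2
d^2 = (-30.2)^2 + 2.2^2 = 916.88
d = sqrt(916.88) = 30.28

30.28


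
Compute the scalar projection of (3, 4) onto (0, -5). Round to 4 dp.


u.v = -20, |v| = sqrt(25) = 5
Scalar projection = u.v / |v| = -20 / sqrt(25) = -4

-4


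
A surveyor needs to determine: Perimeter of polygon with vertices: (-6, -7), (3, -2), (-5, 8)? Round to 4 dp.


Sides: (-6, -7)->(3, -2): sqrt(106) = 10.29563, (3, -2)->(-5, 8): sqrt(164) = 12.806248, (-5, 8)->(-6, -7): sqrt(226) = 15.033296
Sum = 38.135174
Perimeter = 38.1352

38.1352


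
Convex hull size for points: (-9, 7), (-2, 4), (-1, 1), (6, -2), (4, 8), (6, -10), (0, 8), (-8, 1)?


Convex hull vertices (CCW): (-9, 7), (-8, 1), (6, -10), (6, -2), (4, 8), (0, 8)
Count = 6

6


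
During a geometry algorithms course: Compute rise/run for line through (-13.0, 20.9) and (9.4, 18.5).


slope = (y2-y1)/(x2-x1) = (18.5-20.9)/(9.4-(-13)) = (-2.4)/22.4 = -0.1071

-0.1071


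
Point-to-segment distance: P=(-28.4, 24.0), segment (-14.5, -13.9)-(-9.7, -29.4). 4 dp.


Project P onto AB: t = 0 (clamped to [0,1])
Closest point on segment: (-14.5, -13.9)
Distance: 40.3686

40.3686


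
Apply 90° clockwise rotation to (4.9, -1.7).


90° CW: (x,y) -> (y, -x)
(4.9,-1.7) -> (-1.7, -4.9)

(-1.7, -4.9)


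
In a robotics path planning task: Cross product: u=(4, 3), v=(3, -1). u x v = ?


u x v = u_x*v_y - u_y*v_x = 4*(-1) - 3*3
= (-4) - 9 = -13

-13


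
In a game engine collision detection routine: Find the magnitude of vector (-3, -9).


|u| = sqrt((-3)^2 + (-9)^2) = sqrt(90) = 9.4868

9.4868


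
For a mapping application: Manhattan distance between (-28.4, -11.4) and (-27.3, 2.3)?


|(-28.4)-(-27.3)| + |(-11.4)-2.3| = 1.1 + 13.7 = 14.8

14.8


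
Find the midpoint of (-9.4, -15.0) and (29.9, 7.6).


M = (((-9.4)+29.9)/2, ((-15)+7.6)/2)
= (10.25, -3.7)

(10.25, -3.7)


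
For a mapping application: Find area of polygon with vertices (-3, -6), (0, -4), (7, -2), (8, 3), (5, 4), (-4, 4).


Shoelace sum: ((-3)*(-4) - 0*(-6)) + (0*(-2) - 7*(-4)) + (7*3 - 8*(-2)) + (8*4 - 5*3) + (5*4 - (-4)*4) + ((-4)*(-6) - (-3)*4)
= 166
Area = |166|/2 = 83

83


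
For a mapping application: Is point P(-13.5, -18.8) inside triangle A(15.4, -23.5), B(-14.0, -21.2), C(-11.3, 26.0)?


Cross products: AB x AP = -71.71, BC x BP = -17.12, CA x CP = -1305.06
All same sign? yes

Yes, inside


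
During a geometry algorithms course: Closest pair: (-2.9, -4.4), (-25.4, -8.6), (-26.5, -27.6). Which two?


d(P0,P1) = 22.8886, d(P0,P2) = 33.0938, d(P1,P2) = 19.0318
Closest: P1 and P2

Closest pair: (-25.4, -8.6) and (-26.5, -27.6), distance = 19.0318


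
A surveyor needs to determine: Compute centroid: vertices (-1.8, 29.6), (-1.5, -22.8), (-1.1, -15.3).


Centroid = ((x_A+x_B+x_C)/3, (y_A+y_B+y_C)/3)
= (((-1.8)+(-1.5)+(-1.1))/3, (29.6+(-22.8)+(-15.3))/3)
= (-1.4667, -2.8333)

(-1.4667, -2.8333)


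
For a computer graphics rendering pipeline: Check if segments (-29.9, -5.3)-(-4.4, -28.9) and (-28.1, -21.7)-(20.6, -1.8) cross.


Cross products: d1=834.5, d2=-822.27, d3=-375.72, d4=1281.05
d1*d2 < 0 and d3*d4 < 0? yes

Yes, they intersect


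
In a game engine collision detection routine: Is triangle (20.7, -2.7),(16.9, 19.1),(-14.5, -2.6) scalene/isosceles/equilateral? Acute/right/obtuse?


Side lengths squared: AB^2=489.68, BC^2=1456.85, CA^2=1239.05
Sorted: [489.68, 1239.05, 1456.85]
By sides: Scalene, By angles: Acute

Scalene, Acute


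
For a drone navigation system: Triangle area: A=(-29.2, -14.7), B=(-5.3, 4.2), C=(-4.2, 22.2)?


Area = |x_A(y_B-y_C) + x_B(y_C-y_A) + x_C(y_A-y_B)|/2
= |525.6 + (-195.57) + 79.38|/2
= 409.41/2 = 204.705

204.705


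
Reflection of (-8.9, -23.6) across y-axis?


Reflection over y-axis: (x,y) -> (-x,y)
(-8.9, -23.6) -> (8.9, -23.6)

(8.9, -23.6)


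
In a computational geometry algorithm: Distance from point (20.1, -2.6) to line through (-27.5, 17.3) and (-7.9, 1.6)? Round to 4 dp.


|cross product| = 357.28
|line direction| = sqrt(630.65) = 25.1127
Distance = 357.28/sqrt(630.65) = 14.227

14.227


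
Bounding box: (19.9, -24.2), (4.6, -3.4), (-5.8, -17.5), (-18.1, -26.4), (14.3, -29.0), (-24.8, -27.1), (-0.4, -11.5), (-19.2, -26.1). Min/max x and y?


x range: [-24.8, 19.9]
y range: [-29, -3.4]
Bounding box: (-24.8,-29) to (19.9,-3.4)

(-24.8,-29) to (19.9,-3.4)


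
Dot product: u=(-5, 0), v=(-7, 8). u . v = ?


u . v = u_x*v_x + u_y*v_y = (-5)*(-7) + 0*8
= 35 + 0 = 35

35


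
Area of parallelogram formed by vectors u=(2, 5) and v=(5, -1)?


|u x v| = |2*(-1) - 5*5|
= |(-2) - 25| = 27

27


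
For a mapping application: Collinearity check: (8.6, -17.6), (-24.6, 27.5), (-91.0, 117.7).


Cross product: ((-24.6)-8.6)*(117.7-(-17.6)) - (27.5-(-17.6))*((-91)-8.6)
= 0

Yes, collinear


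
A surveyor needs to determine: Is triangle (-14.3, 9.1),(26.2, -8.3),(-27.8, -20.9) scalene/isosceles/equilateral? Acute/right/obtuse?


Side lengths squared: AB^2=1943.01, BC^2=3074.76, CA^2=1082.25
Sorted: [1082.25, 1943.01, 3074.76]
By sides: Scalene, By angles: Obtuse

Scalene, Obtuse


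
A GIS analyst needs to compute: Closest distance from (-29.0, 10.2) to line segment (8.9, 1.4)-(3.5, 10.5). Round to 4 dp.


Project P onto AB: t = 1 (clamped to [0,1])
Closest point on segment: (3.5, 10.5)
Distance: 32.5014

32.5014


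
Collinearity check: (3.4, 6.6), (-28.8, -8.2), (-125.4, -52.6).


Cross product: ((-28.8)-3.4)*((-52.6)-6.6) - ((-8.2)-6.6)*((-125.4)-3.4)
= 0

Yes, collinear


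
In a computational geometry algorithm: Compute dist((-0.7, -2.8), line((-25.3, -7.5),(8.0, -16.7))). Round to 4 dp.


|cross product| = 382.83
|line direction| = sqrt(1193.53) = 34.5475
Distance = 382.83/sqrt(1193.53) = 11.0813

11.0813


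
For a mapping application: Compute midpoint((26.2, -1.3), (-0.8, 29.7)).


M = ((26.2+(-0.8))/2, ((-1.3)+29.7)/2)
= (12.7, 14.2)

(12.7, 14.2)


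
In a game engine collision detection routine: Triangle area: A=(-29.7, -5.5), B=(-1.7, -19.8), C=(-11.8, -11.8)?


Area = |x_A(y_B-y_C) + x_B(y_C-y_A) + x_C(y_A-y_B)|/2
= |237.6 + 10.71 + (-168.74)|/2
= 79.57/2 = 39.785

39.785


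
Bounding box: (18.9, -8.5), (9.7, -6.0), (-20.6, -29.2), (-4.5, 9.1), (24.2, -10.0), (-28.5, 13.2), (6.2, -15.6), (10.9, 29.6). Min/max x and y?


x range: [-28.5, 24.2]
y range: [-29.2, 29.6]
Bounding box: (-28.5,-29.2) to (24.2,29.6)

(-28.5,-29.2) to (24.2,29.6)


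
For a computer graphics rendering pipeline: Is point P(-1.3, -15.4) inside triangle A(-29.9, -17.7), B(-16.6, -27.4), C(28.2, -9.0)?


Cross products: AB x AP = 308.01, BC x BP = 256.08, CA x CP = 115.19
All same sign? yes

Yes, inside


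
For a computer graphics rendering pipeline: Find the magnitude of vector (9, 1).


|u| = sqrt(9^2 + 1^2) = sqrt(82) = 9.0554

9.0554


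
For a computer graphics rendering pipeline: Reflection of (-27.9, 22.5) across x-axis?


Reflection over x-axis: (x,y) -> (x,-y)
(-27.9, 22.5) -> (-27.9, -22.5)

(-27.9, -22.5)


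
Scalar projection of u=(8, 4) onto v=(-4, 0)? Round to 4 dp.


u.v = -32, |v| = sqrt(16) = 4
Scalar projection = u.v / |v| = -32 / sqrt(16) = -8

-8


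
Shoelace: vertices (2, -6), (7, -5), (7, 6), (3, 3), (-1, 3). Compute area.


Shoelace sum: (2*(-5) - 7*(-6)) + (7*6 - 7*(-5)) + (7*3 - 3*6) + (3*3 - (-1)*3) + ((-1)*(-6) - 2*3)
= 124
Area = |124|/2 = 62

62


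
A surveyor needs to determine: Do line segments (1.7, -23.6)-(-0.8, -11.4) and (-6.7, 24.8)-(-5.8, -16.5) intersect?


Cross products: d1=303.36, d2=211.09, d3=-18.52, d4=73.75
d1*d2 < 0 and d3*d4 < 0? no

No, they don't intersect


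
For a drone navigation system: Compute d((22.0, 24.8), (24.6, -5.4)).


dx=2.6, dy=-30.2
d^2 = 2.6^2 + (-30.2)^2 = 918.8
d = sqrt(918.8) = 30.3117

30.3117


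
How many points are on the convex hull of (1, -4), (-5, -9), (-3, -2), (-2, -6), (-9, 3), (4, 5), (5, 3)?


Convex hull vertices (CCW): (-9, 3), (-5, -9), (1, -4), (5, 3), (4, 5)
Count = 5

5


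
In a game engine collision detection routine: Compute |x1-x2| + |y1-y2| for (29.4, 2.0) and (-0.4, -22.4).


|29.4-(-0.4)| + |2-(-22.4)| = 29.8 + 24.4 = 54.2

54.2


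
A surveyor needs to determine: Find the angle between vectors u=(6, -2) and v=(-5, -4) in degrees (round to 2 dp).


u.v = -22, |u| = sqrt(40) = 6.3246, |v| = sqrt(41) = 6.4031
cos(theta) = u.v/(|u||v|) = -22/sqrt(1640) = -0.543251
theta = acos(-0.543251) = 122.91 degrees

122.91 degrees


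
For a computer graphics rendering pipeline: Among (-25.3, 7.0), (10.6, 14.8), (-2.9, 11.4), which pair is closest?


d(P0,P1) = 36.7376, d(P0,P2) = 22.8281, d(P1,P2) = 13.9216
Closest: P1 and P2

Closest pair: (10.6, 14.8) and (-2.9, 11.4), distance = 13.9216


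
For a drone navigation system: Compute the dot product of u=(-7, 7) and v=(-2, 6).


u . v = u_x*v_x + u_y*v_y = (-7)*(-2) + 7*6
= 14 + 42 = 56

56


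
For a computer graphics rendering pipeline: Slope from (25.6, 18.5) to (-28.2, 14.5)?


slope = (y2-y1)/(x2-x1) = (14.5-18.5)/((-28.2)-25.6) = (-4)/(-53.8) = 0.0743

0.0743


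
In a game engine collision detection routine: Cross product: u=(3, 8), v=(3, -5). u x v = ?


u x v = u_x*v_y - u_y*v_x = 3*(-5) - 8*3
= (-15) - 24 = -39

-39


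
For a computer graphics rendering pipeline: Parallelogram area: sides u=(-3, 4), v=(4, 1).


|u x v| = |(-3)*1 - 4*4|
= |(-3) - 16| = 19

19


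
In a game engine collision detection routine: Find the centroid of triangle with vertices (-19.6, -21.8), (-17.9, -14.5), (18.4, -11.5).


Centroid = ((x_A+x_B+x_C)/3, (y_A+y_B+y_C)/3)
= (((-19.6)+(-17.9)+18.4)/3, ((-21.8)+(-14.5)+(-11.5))/3)
= (-6.3667, -15.9333)

(-6.3667, -15.9333)
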